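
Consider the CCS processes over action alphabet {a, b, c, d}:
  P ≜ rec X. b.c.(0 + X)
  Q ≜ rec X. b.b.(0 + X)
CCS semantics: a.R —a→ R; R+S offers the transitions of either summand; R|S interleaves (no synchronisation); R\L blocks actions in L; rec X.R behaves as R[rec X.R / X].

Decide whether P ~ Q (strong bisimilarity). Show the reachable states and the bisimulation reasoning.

P ≁ Q

P's transition system — 3 states:
  p0 = rec X. b.c.(0 + X) → ··b··> p1
  p1 = c.(0 + (rec X. b.c.(0 + X))) → ··c··> p2
  p2 = 0 + (rec X. b.c.(0 + X)) → ··b··> p1
Q's transition system — 3 states:
  q0 = rec X. b.b.(0 + X) → ··b··> q1
  q1 = b.(0 + (rec X. b.b.(0 + X))) → ··b··> q2
  q2 = 0 + (rec X. b.b.(0 + X)) → ··b··> q1
Bisimilarity quotient blocks:
  B0 = {p0, p2}
  B1 = {p1}
  B2 = {q0, q1, q2}
p0 ∈ B0, q0 ∈ B2 → different blocks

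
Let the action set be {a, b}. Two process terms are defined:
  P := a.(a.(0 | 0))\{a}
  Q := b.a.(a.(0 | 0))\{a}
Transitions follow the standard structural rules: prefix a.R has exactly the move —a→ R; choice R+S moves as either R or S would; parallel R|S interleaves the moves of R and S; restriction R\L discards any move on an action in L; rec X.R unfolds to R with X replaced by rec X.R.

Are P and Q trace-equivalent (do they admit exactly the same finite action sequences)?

traces(P) ≠ traces(Q) — witness ⟨a⟩

P's transition system — 2 states:
  u0 = a.(a.(0 | 0))\{a} → —a→ u1
  u1 = (a.(0 | 0))\{a} → ·
Q's transition system — 3 states:
  v0 = b.a.(a.(0 | 0))\{a} → —b→ v1
  v1 = a.(a.(0 | 0))\{a} → —a→ v2
  v2 = (a.(0 | 0))\{a} → ·
Run σ = ⟨a⟩ on P: start {u0}
  after a @ step 1: {u1}
  P completes σ.
Run σ = ⟨a⟩ on Q: start {v0}
  after a @ step 1: no successor for Q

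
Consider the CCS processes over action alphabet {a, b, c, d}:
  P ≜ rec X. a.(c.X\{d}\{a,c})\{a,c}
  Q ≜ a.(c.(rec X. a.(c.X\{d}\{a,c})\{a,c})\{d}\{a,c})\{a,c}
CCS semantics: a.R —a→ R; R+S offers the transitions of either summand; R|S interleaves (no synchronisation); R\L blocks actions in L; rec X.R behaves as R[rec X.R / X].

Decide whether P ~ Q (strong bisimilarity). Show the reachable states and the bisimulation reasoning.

YES

P's transition system — 2 states:
  s0 = rec X. a.(c.X\{d}\{a,c})\{a,c} ⊢ —a→ s1
  s1 = (c.(rec X. a.(c.X\{d}\{a,c})\{a,c})\{d}\{a,c})\{a,c} ⊢ deadlocked
Q's transition system — 2 states:
  t0 = a.(c.(rec X. a.(c.X\{d}\{a,c})\{a,c})\{d}\{a,c})\{a,c} ⊢ —a→ t1
  t1 = (c.(rec X. a.(c.X\{d}\{a,c})\{a,c})\{d}\{a,c})\{a,c} ⊢ deadlocked
Partition-refinement fixed point:
  B0 = {s0, t0}
  B1 = {s1, t1}
s0 ∈ B0, t0 ∈ B0 → same block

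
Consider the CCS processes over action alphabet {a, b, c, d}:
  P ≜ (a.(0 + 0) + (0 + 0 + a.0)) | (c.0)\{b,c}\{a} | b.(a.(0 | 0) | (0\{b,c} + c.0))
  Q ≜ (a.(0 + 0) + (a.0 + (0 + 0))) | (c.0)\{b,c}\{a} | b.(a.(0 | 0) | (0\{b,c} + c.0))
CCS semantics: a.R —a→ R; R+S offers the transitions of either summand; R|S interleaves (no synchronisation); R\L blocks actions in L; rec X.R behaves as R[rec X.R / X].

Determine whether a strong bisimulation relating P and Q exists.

Reachable graph of P (15 states):
  u0 = (a.(0 + 0) + (0 + 0 + a.0)) | (c.0)\{b,c}\{a} | b.(a.(0 | 0) | (0\{b,c} + c.0)) ⊢ =a=> u1, =a=> u2, =b=> u3
  u1 = (0 + 0) | (c.0)\{b,c}\{a} | b.(a.(0 | 0) | (0\{b,c} + c.0)) ⊢ =b=> u4
  u2 = 0 | (c.0)\{b,c}\{a} | b.(a.(0 | 0) | (0\{b,c} + c.0)) ⊢ =b=> u5
  u3 = (a.(0 + 0) + (0 + 0 + a.0)) | (c.0)\{b,c}\{a} | (a.(0 | 0) | (0\{b,c} + c.0)) ⊢ =a=> u4, =a=> u5, =a=> u6, =c=> u7
  u4 = (0 + 0) | (c.0)\{b,c}\{a} | (a.(0 | 0) | (0\{b,c} + c.0)) ⊢ =a=> u8, =c=> u9
  u5 = 0 | (c.0)\{b,c}\{a} | (a.(0 | 0) | (0\{b,c} + c.0)) ⊢ =a=> u10, =c=> u11
  u6 = (a.(0 + 0) + (0 + 0 + a.0)) | (c.0)\{b,c}\{a} | (0 | 0 | (0\{b,c} + c.0)) ⊢ =a=> u10, =a=> u8, =c=> u12
  u7 = (a.(0 + 0) + (0 + 0 + a.0)) | (c.0)\{b,c}\{a} | (a.(0 | 0) | 0) ⊢ =a=> u11, =a=> u12, =a=> u9
  u8 = (0 + 0) | (c.0)\{b,c}\{a} | (0 | 0 | (0\{b,c} + c.0)) ⊢ =c=> u13
  u9 = (0 + 0) | (c.0)\{b,c}\{a} | (a.(0 | 0) | 0) ⊢ =a=> u13
  u10 = 0 | (c.0)\{b,c}\{a} | (0 | 0 | (0\{b,c} + c.0)) ⊢ =c=> u14
  u11 = 0 | (c.0)\{b,c}\{a} | (a.(0 | 0) | 0) ⊢ =a=> u14
  u12 = (a.(0 + 0) + (0 + 0 + a.0)) | (c.0)\{b,c}\{a} | (0 | 0 | 0) ⊢ =a=> u13, =a=> u14
  u13 = (0 + 0) | (c.0)\{b,c}\{a} | (0 | 0 | 0) ⊢ deadlocked
  u14 = 0 | (c.0)\{b,c}\{a} | (0 | 0 | 0) ⊢ deadlocked
Reachable graph of Q (15 states):
  v0 = (a.(0 + 0) + (a.0 + (0 + 0))) | (c.0)\{b,c}\{a} | b.(a.(0 | 0) | (0\{b,c} + c.0)) ⊢ =a=> v1, =a=> v2, =b=> v3
  v1 = (0 + 0) | (c.0)\{b,c}\{a} | b.(a.(0 | 0) | (0\{b,c} + c.0)) ⊢ =b=> v4
  v2 = 0 | (c.0)\{b,c}\{a} | b.(a.(0 | 0) | (0\{b,c} + c.0)) ⊢ =b=> v5
  v3 = (a.(0 + 0) + (a.0 + (0 + 0))) | (c.0)\{b,c}\{a} | (a.(0 | 0) | (0\{b,c} + c.0)) ⊢ =a=> v4, =a=> v5, =a=> v6, =c=> v7
  v4 = (0 + 0) | (c.0)\{b,c}\{a} | (a.(0 | 0) | (0\{b,c} + c.0)) ⊢ =a=> v8, =c=> v9
  v5 = 0 | (c.0)\{b,c}\{a} | (a.(0 | 0) | (0\{b,c} + c.0)) ⊢ =a=> v10, =c=> v11
  v6 = (a.(0 + 0) + (a.0 + (0 + 0))) | (c.0)\{b,c}\{a} | (0 | 0 | (0\{b,c} + c.0)) ⊢ =a=> v10, =a=> v8, =c=> v12
  v7 = (a.(0 + 0) + (a.0 + (0 + 0))) | (c.0)\{b,c}\{a} | (a.(0 | 0) | 0) ⊢ =a=> v11, =a=> v12, =a=> v9
  v8 = (0 + 0) | (c.0)\{b,c}\{a} | (0 | 0 | (0\{b,c} + c.0)) ⊢ =c=> v13
  v9 = (0 + 0) | (c.0)\{b,c}\{a} | (a.(0 | 0) | 0) ⊢ =a=> v13
  v10 = 0 | (c.0)\{b,c}\{a} | (0 | 0 | (0\{b,c} + c.0)) ⊢ =c=> v14
  v11 = 0 | (c.0)\{b,c}\{a} | (a.(0 | 0) | 0) ⊢ =a=> v14
  v12 = (a.(0 + 0) + (a.0 + (0 + 0))) | (c.0)\{b,c}\{a} | (0 | 0 | 0) ⊢ =a=> v13, =a=> v14
  v13 = (0 + 0) | (c.0)\{b,c}\{a} | (0 | 0 | 0) ⊢ deadlocked
  v14 = 0 | (c.0)\{b,c}\{a} | (0 | 0 | 0) ⊢ deadlocked
Partition-refinement fixed point:
  B0 = {u0, v0}
  B1 = {u1, u2, v1, v2}
  B2 = {u4, u5, u6, v4, v5, v6}
  B3 = {u11, u12, u9, v11, v12, v9}
  B4 = {u13, u14, v13, v14}
  B5 = {u10, u8, v10, v8}
  B6 = {u3, v3}
  B7 = {u7, v7}
u0 ∈ B0, v0 ∈ B0 → same block

P ~ Q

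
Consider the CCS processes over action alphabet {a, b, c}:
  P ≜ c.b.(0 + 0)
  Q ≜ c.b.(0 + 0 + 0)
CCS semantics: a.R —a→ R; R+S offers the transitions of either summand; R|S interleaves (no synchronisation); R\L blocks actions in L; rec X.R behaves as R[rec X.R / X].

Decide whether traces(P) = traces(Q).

trace-equivalent

P's transition system — 3 states:
  u0 = c.b.(0 + 0) | ··c··> u1
  u1 = b.(0 + 0) | ··b··> u2
  u2 = 0 + 0 | stopped
Q's transition system — 3 states:
  v0 = c.b.(0 + 0 + 0) | ··c··> v1
  v1 = b.(0 + 0 + 0) | ··b··> v2
  v2 = 0 + 0 + 0 | stopped
Partition-refinement fixed point:
  B0 = {u0, v0}
  B1 = {u1, v1}
  B2 = {u2, v2}
u0 ∈ B0, v0 ∈ B0 → same block
Bisimilar ⇒ trace-equivalent.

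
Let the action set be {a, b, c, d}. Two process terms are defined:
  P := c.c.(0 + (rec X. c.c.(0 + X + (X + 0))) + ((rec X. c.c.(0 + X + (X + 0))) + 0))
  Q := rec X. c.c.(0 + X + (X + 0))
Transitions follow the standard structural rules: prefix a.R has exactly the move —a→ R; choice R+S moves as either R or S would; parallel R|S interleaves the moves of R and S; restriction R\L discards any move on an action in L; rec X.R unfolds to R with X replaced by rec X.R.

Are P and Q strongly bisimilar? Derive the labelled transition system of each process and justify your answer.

P ~ Q

P's transition system — 3 states:
  m0 = c.c.(0 + (rec X. c.c.(0 + X + (X + 0))) + ((rec X. c.c.(0 + X + (X + 0))) + 0)) :: --c--▸ m1
  m1 = c.(0 + (rec X. c.c.(0 + X + (X + 0))) + ((rec X. c.c.(0 + X + (X + 0))) + 0)) :: --c--▸ m2
  m2 = 0 + (rec X. c.c.(0 + X + (X + 0))) + ((rec X. c.c.(0 + X + (X + 0))) + 0) :: --c--▸ m1
Q's transition system — 3 states:
  n0 = rec X. c.c.(0 + X + (X + 0)) :: --c--▸ n1
  n1 = c.(0 + (rec X. c.c.(0 + X + (X + 0))) + ((rec X. c.c.(0 + X + (X + 0))) + 0)) :: --c--▸ n2
  n2 = 0 + (rec X. c.c.(0 + X + (X + 0))) + ((rec X. c.c.(0 + X + (X + 0))) + 0) :: --c--▸ n1
Coarsest stable partition (strong bisimilarity classes):
  B0 = {m0, m1, m2, n0, n1, n2}
m0 ∈ B0, n0 ∈ B0 → same block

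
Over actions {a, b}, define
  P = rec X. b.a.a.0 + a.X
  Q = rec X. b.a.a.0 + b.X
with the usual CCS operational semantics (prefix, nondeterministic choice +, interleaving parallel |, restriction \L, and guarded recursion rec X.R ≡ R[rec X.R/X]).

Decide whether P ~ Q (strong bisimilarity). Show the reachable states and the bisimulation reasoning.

P ≁ Q

Reachable graph of P (4 states):
  m0 = rec X. b.a.a.0 + a.X :: --a--▸ m0, --b--▸ m1
  m1 = a.a.0 :: --a--▸ m2
  m2 = a.0 :: --a--▸ m3
  m3 = 0 :: ·
Reachable graph of Q (4 states):
  n0 = rec X. b.a.a.0 + b.X :: --b--▸ n0, --b--▸ n1
  n1 = a.a.0 :: --a--▸ n2
  n2 = a.0 :: --a--▸ n3
  n3 = 0 :: ·
Partition-refinement fixed point:
  B0 = {m0}
  B1 = {m1, n1}
  B2 = {m2, n2}
  B3 = {m3, n3}
  B4 = {n0}
m0 ∈ B0, n0 ∈ B4 → different blocks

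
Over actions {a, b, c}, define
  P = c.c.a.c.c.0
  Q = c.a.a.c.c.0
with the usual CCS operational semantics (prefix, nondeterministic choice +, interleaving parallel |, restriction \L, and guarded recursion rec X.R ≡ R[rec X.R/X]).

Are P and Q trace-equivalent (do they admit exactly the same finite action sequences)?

trace-distinct — witness ⟨cc⟩

LTS(P): 6 reachable states
  p0 = c.c.a.c.c.0 has moves =c=> p1
  p1 = c.a.c.c.0 has moves =c=> p2
  p2 = a.c.c.0 has moves =a=> p3
  p3 = c.c.0 has moves =c=> p4
  p4 = c.0 has moves =c=> p5
  p5 = 0 has moves deadlocked
LTS(Q): 6 reachable states
  q0 = c.a.a.c.c.0 has moves =c=> q1
  q1 = a.a.c.c.0 has moves =a=> q2
  q2 = a.c.c.0 has moves =a=> q3
  q3 = c.c.0 has moves =c=> q4
  q4 = c.0 has moves =c=> q5
  q5 = 0 has moves deadlocked
Executing cc from P (initial set {p0}):
  [1] c ⇒ {p1}
  [2] c ⇒ {p2}
  — P admits the full trace.
Executing cc from Q (initial set {q0}):
  [1] c ⇒ {q1}
  [2] c ⇒ ∅  — Q cannot continue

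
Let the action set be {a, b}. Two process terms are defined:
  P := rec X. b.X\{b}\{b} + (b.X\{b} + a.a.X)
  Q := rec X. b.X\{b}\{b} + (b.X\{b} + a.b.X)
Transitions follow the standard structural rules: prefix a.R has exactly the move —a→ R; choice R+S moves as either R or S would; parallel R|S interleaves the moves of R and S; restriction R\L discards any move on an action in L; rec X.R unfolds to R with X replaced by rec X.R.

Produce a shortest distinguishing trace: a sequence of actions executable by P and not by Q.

LTS(P): 6 reachable states
  m0 = rec X. b.X\{b}\{b} + (b.X\{b} + a.a.X) | ··a··> m1, ··b··> m2, ··b··> m3
  m1 = a.(rec X. b.X\{b}\{b} + (b.X\{b} + a.a.X)) | ··a··> m0
  m2 = (rec X. b.X\{b}\{b} + (b.X\{b} + a.a.X))\{b} | ··a··> m4
  m3 = (rec X. b.X\{b}\{b} + (b.X\{b} + a.a.X))\{b}\{b} | ··a··> m5
  m4 = (a.(rec X. b.X\{b}\{b} + (b.X\{b} + a.a.X)))\{b} | ··a··> m2
  m5 = (a.(rec X. b.X\{b}\{b} + (b.X\{b} + a.a.X)))\{b}\{b} | ··a··> m3
LTS(Q): 6 reachable states
  n0 = rec X. b.X\{b}\{b} + (b.X\{b} + a.b.X) | ··a··> n1, ··b··> n2, ··b··> n3
  n1 = b.(rec X. b.X\{b}\{b} + (b.X\{b} + a.b.X)) | ··b··> n0
  n2 = (rec X. b.X\{b}\{b} + (b.X\{b} + a.b.X))\{b} | ··a··> n4
  n3 = (rec X. b.X\{b}\{b} + (b.X\{b} + a.b.X))\{b}\{b} | ··a··> n5
  n4 = (b.(rec X. b.X\{b}\{b} + (b.X\{b} + a.b.X)))\{b} | deadlocked
  n5 = (b.(rec X. b.X\{b}\{b} + (b.X\{b} + a.b.X)))\{b}\{b} | deadlocked
Executing aa from P (initial set {m0}):
  [1] a ⇒ {m1}
  [2] a ⇒ {m0}
  — P admits the full trace.
Executing aa from Q (initial set {n0}):
  [1] a ⇒ {n1}
  [2] a ⇒ no successor for Q

aa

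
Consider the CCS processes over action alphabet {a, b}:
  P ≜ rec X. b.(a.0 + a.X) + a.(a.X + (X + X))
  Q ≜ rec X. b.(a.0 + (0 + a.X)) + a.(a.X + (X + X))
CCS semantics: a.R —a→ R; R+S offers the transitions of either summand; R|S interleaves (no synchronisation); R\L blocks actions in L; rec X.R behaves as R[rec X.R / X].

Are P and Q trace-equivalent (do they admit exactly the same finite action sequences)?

P's transition system — 4 states:
  p0 = rec X. b.(a.0 + a.X) + a.(a.X + (X + X)) → =a=> p1, =b=> p2
  p1 = a.(rec X. b.(a.0 + a.X) + a.(a.X + (X + X))) + ((rec X. b.(a.0 + a.X) + a.(a.X + (X + X))) + (rec X. b.(a.0 + a.X) + a.(a.X + (X + X)))) → =a=> p0, =a=> p1, =b=> p2
  p2 = a.0 + a.(rec X. b.(a.0 + a.X) + a.(a.X + (X + X))) → =a=> p0, =a=> p3
  p3 = 0 → ∅
Q's transition system — 4 states:
  q0 = rec X. b.(a.0 + (0 + a.X)) + a.(a.X + (X + X)) → =a=> q1, =b=> q2
  q1 = a.(rec X. b.(a.0 + (0 + a.X)) + a.(a.X + (X + X))) + ((rec X. b.(a.0 + (0 + a.X)) + a.(a.X + (X + X))) + (rec X. b.(a.0 + (0 + a.X)) + a.(a.X + (X + X)))) → =a=> q0, =a=> q1, =b=> q2
  q2 = a.0 + (0 + a.(rec X. b.(a.0 + (0 + a.X)) + a.(a.X + (X + X)))) → =a=> q0, =a=> q3
  q3 = 0 → ∅
Partition-refinement fixed point:
  B0 = {p0, p1, q0, q1}
  B1 = {p2, q2}
  B2 = {p3, q3}
p0 ∈ B0, q0 ∈ B0 → same block
Bisimilar ⇒ trace-equivalent.

trace-equivalent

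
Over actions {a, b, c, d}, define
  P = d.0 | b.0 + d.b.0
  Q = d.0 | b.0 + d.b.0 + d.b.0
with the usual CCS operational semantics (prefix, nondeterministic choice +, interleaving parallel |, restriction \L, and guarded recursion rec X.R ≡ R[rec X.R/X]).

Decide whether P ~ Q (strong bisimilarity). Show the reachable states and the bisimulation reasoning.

P ~ Q

P's transition system — 6 states:
  s0 = d.0 | b.0 + d.b.0 | —b→ s1, —d→ s2, —d→ s3
  s1 = d.0 | 0 | —d→ s4
  s2 = 0 | b.0 | —b→ s4
  s3 = b.0 | —b→ s5
  s4 = 0 | 0 | (no moves)
  s5 = 0 | (no moves)
Q's transition system — 6 states:
  t0 = d.0 | b.0 + d.b.0 + d.b.0 | —b→ t1, —d→ t2, —d→ t3
  t1 = d.0 | 0 | —d→ t4
  t2 = 0 | b.0 | —b→ t4
  t3 = b.0 | —b→ t5
  t4 = 0 | 0 | (no moves)
  t5 = 0 | (no moves)
Bisimilarity quotient blocks:
  B0 = {s0, t0}
  B1 = {s1, t1}
  B2 = {s4, s5, t4, t5}
  B3 = {s2, s3, t2, t3}
s0 ∈ B0, t0 ∈ B0 → same block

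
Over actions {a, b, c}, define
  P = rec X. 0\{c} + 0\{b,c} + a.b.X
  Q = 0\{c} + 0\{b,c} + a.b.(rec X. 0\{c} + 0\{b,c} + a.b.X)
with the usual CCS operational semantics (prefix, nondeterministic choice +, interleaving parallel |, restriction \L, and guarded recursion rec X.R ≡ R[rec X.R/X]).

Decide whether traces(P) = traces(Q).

trace-equivalent

LTS(P): 2 reachable states
  m0 = rec X. 0\{c} + 0\{b,c} + a.b.X → ··a··> m1
  m1 = b.(rec X. 0\{c} + 0\{b,c} + a.b.X) → ··b··> m0
LTS(Q): 3 reachable states
  n0 = 0\{c} + 0\{b,c} + a.b.(rec X. 0\{c} + 0\{b,c} + a.b.X) → ··a··> n1
  n1 = b.(rec X. 0\{c} + 0\{b,c} + a.b.X) → ··b··> n2
  n2 = rec X. 0\{c} + 0\{b,c} + a.b.X → ··a··> n1
Coarsest stable partition (strong bisimilarity classes):
  B0 = {m0, n0, n2}
  B1 = {m1, n1}
m0 ∈ B0, n0 ∈ B0 → same block
Bisimilar ⇒ trace-equivalent.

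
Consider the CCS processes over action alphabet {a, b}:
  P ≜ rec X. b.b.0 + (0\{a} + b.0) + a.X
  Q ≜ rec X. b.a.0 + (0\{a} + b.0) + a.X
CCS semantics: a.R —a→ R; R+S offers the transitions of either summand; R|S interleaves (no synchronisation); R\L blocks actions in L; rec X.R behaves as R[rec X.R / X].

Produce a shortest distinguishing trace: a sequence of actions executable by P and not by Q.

bb

LTS(P): 3 reachable states
  m0 = rec X. b.b.0 + (0\{a} + b.0) + a.X | ··a··> m0, ··b··> m1, ··b··> m2
  m1 = 0 | ∅
  m2 = b.0 | ··b··> m1
LTS(Q): 3 reachable states
  n0 = rec X. b.a.0 + (0\{a} + b.0) + a.X | ··a··> n0, ··b··> n1, ··b··> n2
  n1 = 0 | ∅
  n2 = a.0 | ··a··> n1
Executing bb from P (initial set {m0}):
  after b @ step 1: {m1, m2}
  after b @ step 2: {m1}
  P completes σ.
Executing bb from Q (initial set {n0}):
  after b @ step 1: {n1, n2}
  after b @ step 2: ∅ (Q stuck)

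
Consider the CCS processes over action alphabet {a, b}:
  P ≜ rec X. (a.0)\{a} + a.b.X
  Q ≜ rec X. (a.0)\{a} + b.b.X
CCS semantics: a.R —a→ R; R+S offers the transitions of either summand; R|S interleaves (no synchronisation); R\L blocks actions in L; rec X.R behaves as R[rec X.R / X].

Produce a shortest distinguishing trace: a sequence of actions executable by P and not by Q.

a

Reachable graph of P (2 states):
  p0 = rec X. (a.0)\{a} + a.b.X ⊢ —a→ p1
  p1 = b.(rec X. (a.0)\{a} + a.b.X) ⊢ —b→ p0
Reachable graph of Q (2 states):
  q0 = rec X. (a.0)\{a} + b.b.X ⊢ —b→ q1
  q1 = b.(rec X. (a.0)\{a} + b.b.X) ⊢ —b→ q0
Executing a from P (initial set {p0}):
  after a @ step 1: {p1}
  — P admits the full trace.
Executing a from Q (initial set {q0}):
  after a @ step 1: ∅  — Q cannot continue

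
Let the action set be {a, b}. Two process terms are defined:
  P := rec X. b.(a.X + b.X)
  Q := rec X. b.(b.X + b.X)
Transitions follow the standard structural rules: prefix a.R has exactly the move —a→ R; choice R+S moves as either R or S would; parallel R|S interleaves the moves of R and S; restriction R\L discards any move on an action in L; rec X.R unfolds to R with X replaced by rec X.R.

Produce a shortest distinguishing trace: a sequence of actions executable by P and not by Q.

ba

Reachable graph of P (2 states):
  p0 = rec X. b.(a.X + b.X) :: --b--▸ p1
  p1 = a.(rec X. b.(a.X + b.X)) + b.(rec X. b.(a.X + b.X)) :: --a--▸ p0, --b--▸ p0
Reachable graph of Q (2 states):
  q0 = rec X. b.(b.X + b.X) :: --b--▸ q1
  q1 = b.(rec X. b.(b.X + b.X)) + b.(rec X. b.(b.X + b.X)) :: --b--▸ q0
Trace ⟨ba⟩ through P, begin at {p0}:
  step 1 (b): {p1}
  step 2 (a): {p0}
  — P admits the full trace.
Trace ⟨ba⟩ through Q, begin at {q0}:
  step 1 (b): {q1}
  step 2 (a): no successor for Q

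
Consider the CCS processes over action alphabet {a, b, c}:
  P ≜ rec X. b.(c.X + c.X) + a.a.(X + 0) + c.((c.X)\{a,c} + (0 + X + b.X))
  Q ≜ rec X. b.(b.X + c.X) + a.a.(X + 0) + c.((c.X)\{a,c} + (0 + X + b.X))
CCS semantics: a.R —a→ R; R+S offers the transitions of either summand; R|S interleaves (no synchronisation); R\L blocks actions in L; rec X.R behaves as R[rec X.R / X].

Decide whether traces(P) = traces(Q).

P's transition system — 5 states:
  m0 = rec X. b.(c.X + c.X) + a.a.(X + 0) + c.((c.X)\{a,c} + (0 + X + b.X)) | --a--▸ m1, --b--▸ m2, --c--▸ m3
  m1 = a.((rec X. b.(c.X + c.X) + a.a.(X + 0) + c.((c.X)\{a,c} + (0 + X + b.X))) + 0) | --a--▸ m4
  m2 = c.(rec X. b.(c.X + c.X) + a.a.(X + 0) + c.((c.X)\{a,c} + (0 + X + b.X))) + c.(rec X. b.(c.X + c.X) + a.a.(X + 0) + c.((c.X)\{a,c} + (0 + X + b.X))) | --c--▸ m0
  m3 = (c.(rec X. b.(c.X + c.X) + a.a.(X + 0) + c.((c.X)\{a,c} + (0 + X + b.X))))\{a,c} + (0 + (rec X. b.(c.X + c.X) + a.a.(X + 0) + c.((c.X)\{a,c} + (0 + X + b.X))) + b.(rec X. b.(c.X + c.X) + a.a.(X + 0) + c.((c.X)\{a,c} + (0 + X + b.X)))) | --a--▸ m1, --b--▸ m0, --b--▸ m2, --c--▸ m3
  m4 = (rec X. b.(c.X + c.X) + a.a.(X + 0) + c.((c.X)\{a,c} + (0 + X + b.X))) + 0 | --a--▸ m1, --b--▸ m2, --c--▸ m3
Q's transition system — 5 states:
  n0 = rec X. b.(b.X + c.X) + a.a.(X + 0) + c.((c.X)\{a,c} + (0 + X + b.X)) | --a--▸ n1, --b--▸ n2, --c--▸ n3
  n1 = a.((rec X. b.(b.X + c.X) + a.a.(X + 0) + c.((c.X)\{a,c} + (0 + X + b.X))) + 0) | --a--▸ n4
  n2 = b.(rec X. b.(b.X + c.X) + a.a.(X + 0) + c.((c.X)\{a,c} + (0 + X + b.X))) + c.(rec X. b.(b.X + c.X) + a.a.(X + 0) + c.((c.X)\{a,c} + (0 + X + b.X))) | --b--▸ n0, --c--▸ n0
  n3 = (c.(rec X. b.(b.X + c.X) + a.a.(X + 0) + c.((c.X)\{a,c} + (0 + X + b.X))))\{a,c} + (0 + (rec X. b.(b.X + c.X) + a.a.(X + 0) + c.((c.X)\{a,c} + (0 + X + b.X))) + b.(rec X. b.(b.X + c.X) + a.a.(X + 0) + c.((c.X)\{a,c} + (0 + X + b.X)))) | --a--▸ n1, --b--▸ n0, --b--▸ n2, --c--▸ n3
  n4 = (rec X. b.(b.X + c.X) + a.a.(X + 0) + c.((c.X)\{a,c} + (0 + X + b.X))) + 0 | --a--▸ n1, --b--▸ n2, --c--▸ n3
Executing bb from Q (initial set {n0}):
  [1] b ⇒ {n2}
  [2] b ⇒ {n0}
  ✓ Q
Executing bb from P (initial set {m0}):
  [1] b ⇒ {m2}
  [2] b ⇒ ∅  — P cannot continue

NO — witness ⟨bb⟩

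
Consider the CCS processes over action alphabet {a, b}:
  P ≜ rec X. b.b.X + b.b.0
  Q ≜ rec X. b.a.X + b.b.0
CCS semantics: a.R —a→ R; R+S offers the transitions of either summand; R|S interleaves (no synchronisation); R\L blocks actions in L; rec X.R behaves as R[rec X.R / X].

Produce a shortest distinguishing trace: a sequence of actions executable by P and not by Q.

bbb

Reachable graph of P (4 states):
  p0 = rec X. b.b.X + b.b.0 has moves —b→ p1, —b→ p2
  p1 = b.(rec X. b.b.X + b.b.0) has moves —b→ p0
  p2 = b.0 has moves —b→ p3
  p3 = 0 has moves ·
Reachable graph of Q (4 states):
  q0 = rec X. b.a.X + b.b.0 has moves —b→ q1, —b→ q2
  q1 = a.(rec X. b.a.X + b.b.0) has moves —a→ q0
  q2 = b.0 has moves —b→ q3
  q3 = 0 has moves ·
Executing bbb from P (initial set {p0}):
  after b @ step 1: {p1, p2}
  after b @ step 2: {p0, p3}
  after b @ step 3: {p1, p2}
  ✓ P
Executing bbb from Q (initial set {q0}):
  after b @ step 1: {q1, q2}
  after b @ step 2: {q3}
  after b @ step 3: no successor for Q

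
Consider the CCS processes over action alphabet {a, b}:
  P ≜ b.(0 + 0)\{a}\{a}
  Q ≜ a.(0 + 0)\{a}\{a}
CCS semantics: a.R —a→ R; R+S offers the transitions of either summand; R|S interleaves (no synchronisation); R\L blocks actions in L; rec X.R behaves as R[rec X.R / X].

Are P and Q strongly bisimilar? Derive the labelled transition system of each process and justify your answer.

Reachable graph of P (2 states):
  p0 = b.(0 + 0)\{a}\{a} :: —b→ p1
  p1 = (0 + 0)\{a}\{a} :: stopped
Reachable graph of Q (2 states):
  q0 = a.(0 + 0)\{a}\{a} :: —a→ q1
  q1 = (0 + 0)\{a}\{a} :: stopped
Partition-refinement fixed point:
  B0 = {p0}
  B1 = {p1, q1}
  B2 = {q0}
p0 ∈ B0, q0 ∈ B2 → different blocks

not bisimilar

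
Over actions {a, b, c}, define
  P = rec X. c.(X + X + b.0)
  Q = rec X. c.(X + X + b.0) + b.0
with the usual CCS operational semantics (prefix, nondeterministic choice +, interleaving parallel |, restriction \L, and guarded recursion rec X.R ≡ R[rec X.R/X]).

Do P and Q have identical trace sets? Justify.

trace-distinct — witness ⟨b⟩

P's transition system — 3 states:
  m0 = rec X. c.(X + X + b.0) → =c=> m1
  m1 = (rec X. c.(X + X + b.0)) + (rec X. c.(X + X + b.0)) + b.0 → =b=> m2, =c=> m1
  m2 = 0 → ·
Q's transition system — 3 states:
  n0 = rec X. c.(X + X + b.0) + b.0 → =b=> n1, =c=> n2
  n1 = 0 → ·
  n2 = (rec X. c.(X + X + b.0) + b.0) + (rec X. c.(X + X + b.0) + b.0) + b.0 → =b=> n1, =c=> n2
Run σ = ⟨b⟩ on Q: start {n0}
  [1] b ⇒ {n1}
  ✓ Q
Run σ = ⟨b⟩ on P: start {m0}
  [1] b ⇒ no successor for P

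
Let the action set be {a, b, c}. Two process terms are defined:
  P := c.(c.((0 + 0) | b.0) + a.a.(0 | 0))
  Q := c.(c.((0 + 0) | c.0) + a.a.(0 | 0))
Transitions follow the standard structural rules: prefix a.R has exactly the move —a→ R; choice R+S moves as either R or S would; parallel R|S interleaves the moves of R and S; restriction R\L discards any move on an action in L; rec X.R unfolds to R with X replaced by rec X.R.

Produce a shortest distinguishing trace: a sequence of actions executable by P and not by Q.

LTS(P): 6 reachable states
  p0 = c.(c.((0 + 0) | b.0) + a.a.(0 | 0)) :: --c--▸ p1
  p1 = c.((0 + 0) | b.0) + a.a.(0 | 0) :: --a--▸ p2, --c--▸ p3
  p2 = a.(0 | 0) :: --a--▸ p4
  p3 = (0 + 0) | b.0 :: --b--▸ p5
  p4 = 0 | 0 :: (no moves)
  p5 = (0 + 0) | 0 :: (no moves)
LTS(Q): 6 reachable states
  q0 = c.(c.((0 + 0) | c.0) + a.a.(0 | 0)) :: --c--▸ q1
  q1 = c.((0 + 0) | c.0) + a.a.(0 | 0) :: --a--▸ q2, --c--▸ q3
  q2 = a.(0 | 0) :: --a--▸ q4
  q3 = (0 + 0) | c.0 :: --c--▸ q5
  q4 = 0 | 0 :: (no moves)
  q5 = (0 + 0) | 0 :: (no moves)
Run σ = ⟨ccb⟩ on P: start {p0}
  step 1 (c): {p1}
  step 2 (c): {p3}
  step 3 (b): {p5}
  P completes σ.
Run σ = ⟨ccb⟩ on Q: start {q0}
  step 1 (c): {q1}
  step 2 (c): {q3}
  step 3 (b): ∅  — Q cannot continue

ccb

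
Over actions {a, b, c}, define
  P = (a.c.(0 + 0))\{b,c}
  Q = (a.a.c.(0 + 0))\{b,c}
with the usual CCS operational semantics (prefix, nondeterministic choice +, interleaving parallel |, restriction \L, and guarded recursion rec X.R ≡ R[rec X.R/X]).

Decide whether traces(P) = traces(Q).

P's transition system — 2 states:
  m0 = (a.c.(0 + 0))\{b,c} → ··a··> m1
  m1 = (c.(0 + 0))\{b,c} → deadlocked
Q's transition system — 3 states:
  n0 = (a.a.c.(0 + 0))\{b,c} → ··a··> n1
  n1 = (a.c.(0 + 0))\{b,c} → ··a··> n2
  n2 = (c.(0 + 0))\{b,c} → deadlocked
Trace ⟨aa⟩ through Q, begin at {n0}:
  step 1 (a): {n1}
  step 2 (a): {n2}
  Q completes σ.
Trace ⟨aa⟩ through P, begin at {m0}:
  step 1 (a): {m1}
  step 2 (a): ∅ (P stuck)

trace-distinct — witness ⟨aa⟩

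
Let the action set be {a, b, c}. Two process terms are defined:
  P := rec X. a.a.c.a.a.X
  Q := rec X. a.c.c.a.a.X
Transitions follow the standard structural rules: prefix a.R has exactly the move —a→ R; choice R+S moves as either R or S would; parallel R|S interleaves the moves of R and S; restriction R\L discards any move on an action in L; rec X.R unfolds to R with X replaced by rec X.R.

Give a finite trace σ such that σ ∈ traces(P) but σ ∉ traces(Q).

Reachable graph of P (5 states):
  p0 = rec X. a.a.c.a.a.X ⊢ -a-> p1
  p1 = a.c.a.a.(rec X. a.a.c.a.a.X) ⊢ -a-> p2
  p2 = c.a.a.(rec X. a.a.c.a.a.X) ⊢ -c-> p3
  p3 = a.a.(rec X. a.a.c.a.a.X) ⊢ -a-> p4
  p4 = a.(rec X. a.a.c.a.a.X) ⊢ -a-> p0
Reachable graph of Q (5 states):
  q0 = rec X. a.c.c.a.a.X ⊢ -a-> q1
  q1 = c.c.a.a.(rec X. a.c.c.a.a.X) ⊢ -c-> q2
  q2 = c.a.a.(rec X. a.c.c.a.a.X) ⊢ -c-> q3
  q3 = a.a.(rec X. a.c.c.a.a.X) ⊢ -a-> q4
  q4 = a.(rec X. a.c.c.a.a.X) ⊢ -a-> q0
Run σ = ⟨aa⟩ on P: start {p0}
  [1] a ⇒ {p1}
  [2] a ⇒ {p2}
  — P admits the full trace.
Run σ = ⟨aa⟩ on Q: start {q0}
  [1] a ⇒ {q1}
  [2] a ⇒ ∅  — Q cannot continue

aa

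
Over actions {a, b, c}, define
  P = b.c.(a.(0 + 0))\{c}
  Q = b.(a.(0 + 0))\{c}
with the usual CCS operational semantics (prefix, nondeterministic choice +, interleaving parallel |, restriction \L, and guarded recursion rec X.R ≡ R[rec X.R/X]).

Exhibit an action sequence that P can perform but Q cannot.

bc

LTS(P): 4 reachable states
  p0 = b.c.(a.(0 + 0))\{c} has moves --b--▸ p1
  p1 = c.(a.(0 + 0))\{c} has moves --c--▸ p2
  p2 = (a.(0 + 0))\{c} has moves --a--▸ p3
  p3 = (0 + 0)\{c} has moves stopped
LTS(Q): 3 reachable states
  q0 = b.(a.(0 + 0))\{c} has moves --b--▸ q1
  q1 = (a.(0 + 0))\{c} has moves --a--▸ q2
  q2 = (0 + 0)\{c} has moves stopped
Run σ = ⟨bc⟩ on P: start {p0}
  after b @ step 1: {p1}
  after c @ step 2: {p2}
  P completes σ.
Run σ = ⟨bc⟩ on Q: start {q0}
  after b @ step 1: {q1}
  after c @ step 2: ∅ (Q stuck)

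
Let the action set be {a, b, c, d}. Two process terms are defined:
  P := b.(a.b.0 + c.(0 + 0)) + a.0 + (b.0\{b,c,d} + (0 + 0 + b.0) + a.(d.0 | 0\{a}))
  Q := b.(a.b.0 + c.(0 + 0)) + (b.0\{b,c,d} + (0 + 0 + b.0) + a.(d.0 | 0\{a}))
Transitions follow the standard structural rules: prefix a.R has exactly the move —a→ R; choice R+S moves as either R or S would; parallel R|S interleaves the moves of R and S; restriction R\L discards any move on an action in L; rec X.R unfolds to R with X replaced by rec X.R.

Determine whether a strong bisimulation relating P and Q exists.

NO

Reachable graph of P (8 states):
  p0 = b.(a.b.0 + c.(0 + 0)) + a.0 + (b.0\{b,c,d} + (0 + 0 + b.0) + a.(d.0 | 0\{a})) | -a-> p1, -a-> p2, -b-> p1, -b-> p3, -b-> p4
  p1 = 0 | deadlocked
  p2 = d.0 | 0\{a} | -d-> p5
  p3 = 0\{b,c,d} | deadlocked
  p4 = a.b.0 + c.(0 + 0) | -a-> p6, -c-> p7
  p5 = 0 | 0\{a} | deadlocked
  p6 = b.0 | -b-> p1
  p7 = 0 + 0 | deadlocked
Reachable graph of Q (8 states):
  q0 = b.(a.b.0 + c.(0 + 0)) + (b.0\{b,c,d} + (0 + 0 + b.0) + a.(d.0 | 0\{a})) | -a-> q1, -b-> q2, -b-> q3, -b-> q4
  q1 = d.0 | 0\{a} | -d-> q5
  q2 = 0 | deadlocked
  q3 = 0\{b,c,d} | deadlocked
  q4 = a.b.0 + c.(0 + 0) | -a-> q6, -c-> q7
  q5 = 0 | 0\{a} | deadlocked
  q6 = b.0 | -b-> q2
  q7 = 0 + 0 | deadlocked
Bisimilarity quotient blocks:
  B0 = {p0}
  B1 = {p1, p3, p5, p7, q2, q3, q5, q7}
  B2 = {p2, q1}
  B3 = {p4, q4}
  B4 = {p6, q6}
  B5 = {q0}
p0 ∈ B0, q0 ∈ B5 → different blocks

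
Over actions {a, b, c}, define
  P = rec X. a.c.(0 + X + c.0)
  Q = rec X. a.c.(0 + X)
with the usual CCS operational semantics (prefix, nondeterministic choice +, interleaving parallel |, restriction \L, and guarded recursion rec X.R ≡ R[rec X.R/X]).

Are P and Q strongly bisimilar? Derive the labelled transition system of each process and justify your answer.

P's transition system — 4 states:
  u0 = rec X. a.c.(0 + X + c.0) ⊢ =a=> u1
  u1 = c.(0 + (rec X. a.c.(0 + X + c.0)) + c.0) ⊢ =c=> u2
  u2 = 0 + (rec X. a.c.(0 + X + c.0)) + c.0 ⊢ =a=> u1, =c=> u3
  u3 = 0 ⊢ deadlocked
Q's transition system — 3 states:
  v0 = rec X. a.c.(0 + X) ⊢ =a=> v1
  v1 = c.(0 + (rec X. a.c.(0 + X))) ⊢ =c=> v2
  v2 = 0 + (rec X. a.c.(0 + X)) ⊢ =a=> v1
Bisimilarity quotient blocks:
  B0 = {u0}
  B1 = {u1}
  B2 = {u2}
  B3 = {u3}
  B4 = {v0, v2}
  B5 = {v1}
u0 ∈ B0, v0 ∈ B4 → different blocks

not bisimilar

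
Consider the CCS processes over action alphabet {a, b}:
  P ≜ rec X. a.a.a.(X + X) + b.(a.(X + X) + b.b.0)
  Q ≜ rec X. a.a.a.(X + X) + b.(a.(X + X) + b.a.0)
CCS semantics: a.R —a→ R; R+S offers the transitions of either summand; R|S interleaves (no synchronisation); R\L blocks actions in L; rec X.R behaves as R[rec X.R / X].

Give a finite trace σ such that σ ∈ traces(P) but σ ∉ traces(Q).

P's transition system — 7 states:
  m0 = rec X. a.a.a.(X + X) + b.(a.(X + X) + b.b.0) has moves --a--▸ m1, --b--▸ m2
  m1 = a.a.((rec X. a.a.a.(X + X) + b.(a.(X + X) + b.b.0)) + (rec X. a.a.a.(X + X) + b.(a.(X + X) + b.b.0))) has moves --a--▸ m3
  m2 = a.((rec X. a.a.a.(X + X) + b.(a.(X + X) + b.b.0)) + (rec X. a.a.a.(X + X) + b.(a.(X + X) + b.b.0))) + b.b.0 has moves --a--▸ m4, --b--▸ m5
  m3 = a.((rec X. a.a.a.(X + X) + b.(a.(X + X) + b.b.0)) + (rec X. a.a.a.(X + X) + b.(a.(X + X) + b.b.0))) has moves --a--▸ m4
  m4 = (rec X. a.a.a.(X + X) + b.(a.(X + X) + b.b.0)) + (rec X. a.a.a.(X + X) + b.(a.(X + X) + b.b.0)) has moves --a--▸ m1, --b--▸ m2
  m5 = b.0 has moves --b--▸ m6
  m6 = 0 has moves ·
Q's transition system — 7 states:
  n0 = rec X. a.a.a.(X + X) + b.(a.(X + X) + b.a.0) has moves --a--▸ n1, --b--▸ n2
  n1 = a.a.((rec X. a.a.a.(X + X) + b.(a.(X + X) + b.a.0)) + (rec X. a.a.a.(X + X) + b.(a.(X + X) + b.a.0))) has moves --a--▸ n3
  n2 = a.((rec X. a.a.a.(X + X) + b.(a.(X + X) + b.a.0)) + (rec X. a.a.a.(X + X) + b.(a.(X + X) + b.a.0))) + b.a.0 has moves --a--▸ n4, --b--▸ n5
  n3 = a.((rec X. a.a.a.(X + X) + b.(a.(X + X) + b.a.0)) + (rec X. a.a.a.(X + X) + b.(a.(X + X) + b.a.0))) has moves --a--▸ n4
  n4 = (rec X. a.a.a.(X + X) + b.(a.(X + X) + b.a.0)) + (rec X. a.a.a.(X + X) + b.(a.(X + X) + b.a.0)) has moves --a--▸ n1, --b--▸ n2
  n5 = a.0 has moves --a--▸ n6
  n6 = 0 has moves ·
Executing bbb from P (initial set {m0}):
  [1] b ⇒ {m2}
  [2] b ⇒ {m5}
  [3] b ⇒ {m6}
  P completes σ.
Executing bbb from Q (initial set {n0}):
  [1] b ⇒ {n2}
  [2] b ⇒ {n5}
  [3] b ⇒ ∅ (Q stuck)

bbb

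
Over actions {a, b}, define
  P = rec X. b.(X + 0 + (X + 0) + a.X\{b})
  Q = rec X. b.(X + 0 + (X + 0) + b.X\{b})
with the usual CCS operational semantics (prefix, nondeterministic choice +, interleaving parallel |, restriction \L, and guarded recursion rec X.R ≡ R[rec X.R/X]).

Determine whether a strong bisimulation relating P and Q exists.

P's transition system — 3 states:
  p0 = rec X. b.(X + 0 + (X + 0) + a.X\{b}) ⊢ --b--▸ p1
  p1 = (rec X. b.(X + 0 + (X + 0) + a.X\{b})) + 0 + ((rec X. b.(X + 0 + (X + 0) + a.X\{b})) + 0) + a.(rec X. b.(X + 0 + (X + 0) + a.X\{b}))\{b} ⊢ --a--▸ p2, --b--▸ p1
  p2 = (rec X. b.(X + 0 + (X + 0) + a.X\{b}))\{b} ⊢ (no moves)
Q's transition system — 3 states:
  q0 = rec X. b.(X + 0 + (X + 0) + b.X\{b}) ⊢ --b--▸ q1
  q1 = (rec X. b.(X + 0 + (X + 0) + b.X\{b})) + 0 + ((rec X. b.(X + 0 + (X + 0) + b.X\{b})) + 0) + b.(rec X. b.(X + 0 + (X + 0) + b.X\{b}))\{b} ⊢ --b--▸ q1, --b--▸ q2
  q2 = (rec X. b.(X + 0 + (X + 0) + b.X\{b}))\{b} ⊢ (no moves)
Bisimilarity quotient blocks:
  B0 = {p0}
  B1 = {p1}
  B2 = {p2, q2}
  B3 = {q0}
  B4 = {q1}
p0 ∈ B0, q0 ∈ B3 → different blocks

P ≁ Q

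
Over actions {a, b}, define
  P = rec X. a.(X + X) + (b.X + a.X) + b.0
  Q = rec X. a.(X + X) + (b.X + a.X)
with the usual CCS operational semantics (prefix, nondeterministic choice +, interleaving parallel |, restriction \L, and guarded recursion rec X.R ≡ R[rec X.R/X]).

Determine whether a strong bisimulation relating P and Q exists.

not bisimilar

Reachable graph of P (3 states):
  u0 = rec X. a.(X + X) + (b.X + a.X) + b.0 | -a-> u0, -a-> u1, -b-> u0, -b-> u2
  u1 = (rec X. a.(X + X) + (b.X + a.X) + b.0) + (rec X. a.(X + X) + (b.X + a.X) + b.0) | -a-> u0, -a-> u1, -b-> u0, -b-> u2
  u2 = 0 | ·
Reachable graph of Q (2 states):
  v0 = rec X. a.(X + X) + (b.X + a.X) | -a-> v0, -a-> v1, -b-> v0
  v1 = (rec X. a.(X + X) + (b.X + a.X)) + (rec X. a.(X + X) + (b.X + a.X)) | -a-> v0, -a-> v1, -b-> v0
Coarsest stable partition (strong bisimilarity classes):
  B0 = {u0, u1}
  B1 = {u2}
  B2 = {v0, v1}
u0 ∈ B0, v0 ∈ B2 → different blocks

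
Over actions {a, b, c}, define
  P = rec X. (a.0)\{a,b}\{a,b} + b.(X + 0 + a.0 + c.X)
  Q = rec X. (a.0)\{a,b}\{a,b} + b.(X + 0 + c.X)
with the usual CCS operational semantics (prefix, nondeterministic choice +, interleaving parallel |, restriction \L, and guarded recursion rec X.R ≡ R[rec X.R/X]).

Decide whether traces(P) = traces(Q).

LTS(P): 3 reachable states
  p0 = rec X. (a.0)\{a,b}\{a,b} + b.(X + 0 + a.0 + c.X) | —b→ p1
  p1 = (rec X. (a.0)\{a,b}\{a,b} + b.(X + 0 + a.0 + c.X)) + 0 + a.0 + c.(rec X. (a.0)\{a,b}\{a,b} + b.(X + 0 + a.0 + c.X)) | —a→ p2, —b→ p1, —c→ p0
  p2 = 0 | ∅
LTS(Q): 2 reachable states
  q0 = rec X. (a.0)\{a,b}\{a,b} + b.(X + 0 + c.X) | —b→ q1
  q1 = (rec X. (a.0)\{a,b}\{a,b} + b.(X + 0 + c.X)) + 0 + c.(rec X. (a.0)\{a,b}\{a,b} + b.(X + 0 + c.X)) | —b→ q1, —c→ q0
Trace ⟨ba⟩ through P, begin at {p0}:
  step 1 (b): {p1}
  step 2 (a): {p2}
  ✓ P
Trace ⟨ba⟩ through Q, begin at {q0}:
  step 1 (b): {q1}
  step 2 (a): ∅  — Q cannot continue

trace-distinct — witness ⟨ba⟩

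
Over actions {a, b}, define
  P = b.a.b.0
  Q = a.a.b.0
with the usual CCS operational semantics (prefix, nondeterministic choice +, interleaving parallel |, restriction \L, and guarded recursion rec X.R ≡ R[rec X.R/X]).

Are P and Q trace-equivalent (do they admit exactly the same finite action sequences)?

LTS(P): 4 reachable states
  p0 = b.a.b.0 | =b=> p1
  p1 = a.b.0 | =a=> p2
  p2 = b.0 | =b=> p3
  p3 = 0 | ·
LTS(Q): 4 reachable states
  q0 = a.a.b.0 | =a=> q1
  q1 = a.b.0 | =a=> q2
  q2 = b.0 | =b=> q3
  q3 = 0 | ·
Trace ⟨b⟩ through P, begin at {p0}:
  [1] b ⇒ {p1}
  P completes σ.
Trace ⟨b⟩ through Q, begin at {q0}:
  [1] b ⇒ no successor for Q

trace-distinct — witness ⟨b⟩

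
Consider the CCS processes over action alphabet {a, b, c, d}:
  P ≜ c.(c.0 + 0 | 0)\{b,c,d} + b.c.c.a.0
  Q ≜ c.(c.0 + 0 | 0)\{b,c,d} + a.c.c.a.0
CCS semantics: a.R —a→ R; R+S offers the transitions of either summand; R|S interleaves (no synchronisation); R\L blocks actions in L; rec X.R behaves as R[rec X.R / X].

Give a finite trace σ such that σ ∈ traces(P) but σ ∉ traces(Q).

P's transition system — 6 states:
  s0 = c.(c.0 + 0 | 0)\{b,c,d} + b.c.c.a.0 → --b--▸ s1, --c--▸ s2
  s1 = c.c.a.0 → --c--▸ s3
  s2 = (c.0 + 0 | 0)\{b,c,d} → ·
  s3 = c.a.0 → --c--▸ s4
  s4 = a.0 → --a--▸ s5
  s5 = 0 → ·
Q's transition system — 6 states:
  t0 = c.(c.0 + 0 | 0)\{b,c,d} + a.c.c.a.0 → --a--▸ t1, --c--▸ t2
  t1 = c.c.a.0 → --c--▸ t3
  t2 = (c.0 + 0 | 0)\{b,c,d} → ·
  t3 = c.a.0 → --c--▸ t4
  t4 = a.0 → --a--▸ t5
  t5 = 0 → ·
Trace ⟨b⟩ through P, begin at {s0}:
  [1] b ⇒ {s1}
  P completes σ.
Trace ⟨b⟩ through Q, begin at {t0}:
  [1] b ⇒ ∅  — Q cannot continue

b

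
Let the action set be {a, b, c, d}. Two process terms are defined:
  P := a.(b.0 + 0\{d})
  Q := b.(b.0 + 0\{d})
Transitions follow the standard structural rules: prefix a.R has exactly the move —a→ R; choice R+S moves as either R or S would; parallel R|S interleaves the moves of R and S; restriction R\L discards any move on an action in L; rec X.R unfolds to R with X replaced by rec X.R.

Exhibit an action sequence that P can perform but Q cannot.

LTS(P): 3 reachable states
  m0 = a.(b.0 + 0\{d}) | ··a··> m1
  m1 = b.0 + 0\{d} | ··b··> m2
  m2 = 0 | ∅
LTS(Q): 3 reachable states
  n0 = b.(b.0 + 0\{d}) | ··b··> n1
  n1 = b.0 + 0\{d} | ··b··> n2
  n2 = 0 | ∅
Run σ = ⟨a⟩ on P: start {m0}
  [1] a ⇒ {m1}
  ✓ P
Run σ = ⟨a⟩ on Q: start {n0}
  [1] a ⇒ ∅  — Q cannot continue

a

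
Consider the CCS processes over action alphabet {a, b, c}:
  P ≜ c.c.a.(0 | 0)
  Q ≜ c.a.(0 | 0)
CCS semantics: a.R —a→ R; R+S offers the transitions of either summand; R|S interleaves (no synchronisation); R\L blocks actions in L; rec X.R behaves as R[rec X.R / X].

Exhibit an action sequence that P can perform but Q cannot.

P's transition system — 4 states:
  m0 = c.c.a.(0 | 0) ⊢ =c=> m1
  m1 = c.a.(0 | 0) ⊢ =c=> m2
  m2 = a.(0 | 0) ⊢ =a=> m3
  m3 = 0 | 0 ⊢ stopped
Q's transition system — 3 states:
  n0 = c.a.(0 | 0) ⊢ =c=> n1
  n1 = a.(0 | 0) ⊢ =a=> n2
  n2 = 0 | 0 ⊢ stopped
Run σ = ⟨cc⟩ on P: start {m0}
  after c @ step 1: {m1}
  after c @ step 2: {m2}
  ✓ P
Run σ = ⟨cc⟩ on Q: start {n0}
  after c @ step 1: {n1}
  after c @ step 2: no successor for Q

cc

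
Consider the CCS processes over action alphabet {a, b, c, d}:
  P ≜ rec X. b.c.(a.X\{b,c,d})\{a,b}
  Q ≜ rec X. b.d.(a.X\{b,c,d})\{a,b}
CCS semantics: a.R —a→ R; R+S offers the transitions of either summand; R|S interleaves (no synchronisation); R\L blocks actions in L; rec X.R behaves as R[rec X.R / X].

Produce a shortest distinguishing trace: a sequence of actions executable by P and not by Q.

Reachable graph of P (3 states):
  p0 = rec X. b.c.(a.X\{b,c,d})\{a,b} | —b→ p1
  p1 = c.(a.(rec X. b.c.(a.X\{b,c,d})\{a,b})\{b,c,d})\{a,b} | —c→ p2
  p2 = (a.(rec X. b.c.(a.X\{b,c,d})\{a,b})\{b,c,d})\{a,b} | stopped
Reachable graph of Q (3 states):
  q0 = rec X. b.d.(a.X\{b,c,d})\{a,b} | —b→ q1
  q1 = d.(a.(rec X. b.d.(a.X\{b,c,d})\{a,b})\{b,c,d})\{a,b} | —d→ q2
  q2 = (a.(rec X. b.d.(a.X\{b,c,d})\{a,b})\{b,c,d})\{a,b} | stopped
Run σ = ⟨bc⟩ on P: start {p0}
  after b @ step 1: {p1}
  after c @ step 2: {p2}
  P completes σ.
Run σ = ⟨bc⟩ on Q: start {q0}
  after b @ step 1: {q1}
  after c @ step 2: no successor for Q

bc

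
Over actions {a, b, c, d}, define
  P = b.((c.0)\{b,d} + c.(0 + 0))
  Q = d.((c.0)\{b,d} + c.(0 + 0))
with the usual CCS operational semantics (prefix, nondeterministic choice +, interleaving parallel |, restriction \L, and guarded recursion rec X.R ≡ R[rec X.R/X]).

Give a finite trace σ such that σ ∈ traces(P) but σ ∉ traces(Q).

b

Reachable graph of P (4 states):
  s0 = b.((c.0)\{b,d} + c.(0 + 0)) → —b→ s1
  s1 = (c.0)\{b,d} + c.(0 + 0) → —c→ s2, —c→ s3
  s2 = 0 + 0 → (no moves)
  s3 = 0\{b,d} → (no moves)
Reachable graph of Q (4 states):
  t0 = d.((c.0)\{b,d} + c.(0 + 0)) → —d→ t1
  t1 = (c.0)\{b,d} + c.(0 + 0) → —c→ t2, —c→ t3
  t2 = 0 + 0 → (no moves)
  t3 = 0\{b,d} → (no moves)
Trace ⟨b⟩ through P, begin at {s0}:
  [1] b ⇒ {s1}
  — P admits the full trace.
Trace ⟨b⟩ through Q, begin at {t0}:
  [1] b ⇒ ∅ (Q stuck)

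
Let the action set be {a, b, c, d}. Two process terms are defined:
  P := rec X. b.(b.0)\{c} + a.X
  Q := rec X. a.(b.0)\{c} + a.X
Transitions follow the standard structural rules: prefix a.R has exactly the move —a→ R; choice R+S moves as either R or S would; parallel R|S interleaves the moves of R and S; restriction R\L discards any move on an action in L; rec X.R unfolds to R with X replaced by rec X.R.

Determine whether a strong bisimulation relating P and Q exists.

Reachable graph of P (3 states):
  s0 = rec X. b.(b.0)\{c} + a.X → =a=> s0, =b=> s1
  s1 = (b.0)\{c} → =b=> s2
  s2 = 0\{c} → ·
Reachable graph of Q (3 states):
  t0 = rec X. a.(b.0)\{c} + a.X → =a=> t0, =a=> t1
  t1 = (b.0)\{c} → =b=> t2
  t2 = 0\{c} → ·
Partition-refinement fixed point:
  B0 = {s0}
  B1 = {s1, t1}
  B2 = {s2, t2}
  B3 = {t0}
s0 ∈ B0, t0 ∈ B3 → different blocks

P ≁ Q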